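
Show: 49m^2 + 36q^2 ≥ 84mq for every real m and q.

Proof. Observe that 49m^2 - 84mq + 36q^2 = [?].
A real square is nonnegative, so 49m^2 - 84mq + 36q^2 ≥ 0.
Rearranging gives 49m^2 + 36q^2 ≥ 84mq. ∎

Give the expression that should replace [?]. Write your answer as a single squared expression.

49m^2 - 84mq + 36q^2 is a perfect-square trinomial: the outer terms are (7m)^2 and (6q)^2, and the cross term is -2·7m·6q.
So 49m^2 - 84mq + 36q^2 = (7m - 6q)^2 ≥ 0.

(7m - 6q)^2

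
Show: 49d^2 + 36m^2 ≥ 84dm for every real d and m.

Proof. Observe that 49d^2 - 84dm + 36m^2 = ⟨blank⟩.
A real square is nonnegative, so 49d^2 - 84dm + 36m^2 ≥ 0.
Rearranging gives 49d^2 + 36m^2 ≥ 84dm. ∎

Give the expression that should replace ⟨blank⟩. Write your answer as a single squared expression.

The leading and trailing coefficients are 7^2 and 6^2, and 84 = 2·7·6, so the trinomial is (7d - 6m)^2.
Hence 49d^2 - 84dm + 36m^2 ≥ 0.

(7d - 6m)^2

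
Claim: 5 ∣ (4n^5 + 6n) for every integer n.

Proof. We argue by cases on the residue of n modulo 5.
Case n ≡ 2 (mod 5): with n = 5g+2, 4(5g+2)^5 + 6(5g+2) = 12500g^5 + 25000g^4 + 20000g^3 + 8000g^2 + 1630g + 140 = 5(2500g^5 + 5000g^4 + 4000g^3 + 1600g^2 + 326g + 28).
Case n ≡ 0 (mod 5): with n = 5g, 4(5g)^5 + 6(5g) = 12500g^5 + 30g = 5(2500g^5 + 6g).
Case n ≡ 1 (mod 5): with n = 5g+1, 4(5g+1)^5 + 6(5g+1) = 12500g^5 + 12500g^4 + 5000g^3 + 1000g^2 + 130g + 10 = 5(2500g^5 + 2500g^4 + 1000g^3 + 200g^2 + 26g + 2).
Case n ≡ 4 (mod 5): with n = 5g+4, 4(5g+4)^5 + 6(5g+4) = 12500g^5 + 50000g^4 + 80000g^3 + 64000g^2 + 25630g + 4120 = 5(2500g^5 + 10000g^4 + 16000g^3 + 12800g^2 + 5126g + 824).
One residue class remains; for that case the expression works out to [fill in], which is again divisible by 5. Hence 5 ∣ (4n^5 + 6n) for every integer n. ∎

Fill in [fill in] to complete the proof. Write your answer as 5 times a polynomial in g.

5(2500g^5 + 7500g^4 + 9000g^3 + 5400g^2 + 1626g + 198)

The residues treated are {2, 0, 1, 4}, so the missing case is n ≡ 3 (mod 5); write n = 5g+3.
Then 4(5g+3)^5 + 6(5g+3) = 12500g^5 + 37500g^4 + 45000g^3 + 27000g^2 + 8130g + 990 = 5(2500g^5 + 7500g^4 + 9000g^3 + 5400g^2 + 1626g + 198).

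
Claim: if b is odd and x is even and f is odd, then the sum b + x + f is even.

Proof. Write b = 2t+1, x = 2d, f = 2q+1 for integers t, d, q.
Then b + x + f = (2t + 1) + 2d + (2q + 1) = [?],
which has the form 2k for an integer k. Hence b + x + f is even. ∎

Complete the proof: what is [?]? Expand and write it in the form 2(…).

2(d + q + t + 1)

(2t + 1) + 2d + (2q + 1) = 2d + 2q + 2t + 2
= 2(d + q + t + 1).
Since d + q + t + 1 is an integer, the sum is of the form 2k for an integer k.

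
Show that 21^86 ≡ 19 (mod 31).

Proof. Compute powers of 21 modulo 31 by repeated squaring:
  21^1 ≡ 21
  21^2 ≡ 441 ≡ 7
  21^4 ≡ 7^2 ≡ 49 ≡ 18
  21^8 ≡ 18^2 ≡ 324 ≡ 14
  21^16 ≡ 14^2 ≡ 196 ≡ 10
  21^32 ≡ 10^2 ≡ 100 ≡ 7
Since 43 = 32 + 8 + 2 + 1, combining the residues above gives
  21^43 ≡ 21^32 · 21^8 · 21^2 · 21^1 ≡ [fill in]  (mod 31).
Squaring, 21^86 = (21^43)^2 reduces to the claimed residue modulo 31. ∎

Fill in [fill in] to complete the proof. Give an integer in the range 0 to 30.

22

21^32 · 21^8 · 21^2 · 21^1 ≡ 7 · 14 · 7 · 21 = 14406.
14406 mod 31 = 22, so 21^43 ≡ 22 (mod 31).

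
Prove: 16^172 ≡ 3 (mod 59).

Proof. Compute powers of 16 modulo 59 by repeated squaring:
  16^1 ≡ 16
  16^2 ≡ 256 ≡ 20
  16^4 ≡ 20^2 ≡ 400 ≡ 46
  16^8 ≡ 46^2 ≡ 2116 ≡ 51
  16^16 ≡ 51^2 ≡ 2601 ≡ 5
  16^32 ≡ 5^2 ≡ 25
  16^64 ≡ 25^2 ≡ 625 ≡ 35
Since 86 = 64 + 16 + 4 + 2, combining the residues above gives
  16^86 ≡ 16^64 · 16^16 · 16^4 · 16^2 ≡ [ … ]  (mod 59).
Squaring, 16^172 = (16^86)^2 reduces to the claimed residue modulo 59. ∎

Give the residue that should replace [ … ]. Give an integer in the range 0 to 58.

48

Multiply the listed residues: 35 · 5 · 46 · 20 = 175 → 8050 → 161000.
Reducing modulo 59: 161000 = 2728·59 + 48, so 16^86 ≡ 48.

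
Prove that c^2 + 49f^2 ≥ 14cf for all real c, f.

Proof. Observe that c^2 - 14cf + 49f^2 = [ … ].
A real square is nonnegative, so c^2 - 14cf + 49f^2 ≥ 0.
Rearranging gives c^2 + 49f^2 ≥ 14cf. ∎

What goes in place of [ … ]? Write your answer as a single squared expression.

The leading and trailing coefficients are 1^2 and 7^2, and 14 = 2·1·7, so the trinomial is (c - 7f)^2.
Hence c^2 - 14cf + 49f^2 ≥ 0.

(c - 7f)^2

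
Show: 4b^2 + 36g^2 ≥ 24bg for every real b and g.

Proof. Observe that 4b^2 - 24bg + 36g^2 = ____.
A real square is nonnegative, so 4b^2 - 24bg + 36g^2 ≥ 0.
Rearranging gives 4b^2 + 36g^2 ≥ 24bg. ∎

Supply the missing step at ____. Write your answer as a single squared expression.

The leading and trailing coefficients are 2^2 and 6^2, and 24 = 2·2·6, so the trinomial is (2b - 6g)^2.
Hence 4b^2 - 24bg + 36g^2 ≥ 0.

(2b - 6g)^2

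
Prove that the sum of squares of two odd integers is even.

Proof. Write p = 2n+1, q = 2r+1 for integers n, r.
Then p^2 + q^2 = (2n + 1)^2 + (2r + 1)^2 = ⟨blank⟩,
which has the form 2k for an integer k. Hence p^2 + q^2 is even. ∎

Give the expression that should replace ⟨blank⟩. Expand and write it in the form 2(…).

Expanding: (2n + 1)^2 + (2r + 1)^2 = 4n^2 + 4n + 4r^2 + 4r + 2.
Every term is even; pulling out the factor of 2 gives 2(2n^2 + 2n + 2r^2 + 2r + 1).

2(2n^2 + 2n + 2r^2 + 2r + 1)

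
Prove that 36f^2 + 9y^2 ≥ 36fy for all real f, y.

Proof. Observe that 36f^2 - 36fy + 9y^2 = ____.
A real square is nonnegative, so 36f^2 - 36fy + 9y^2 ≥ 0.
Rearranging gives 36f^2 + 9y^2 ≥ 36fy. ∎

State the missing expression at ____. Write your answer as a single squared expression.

(6f - 3y)^2

36f^2 - 36fy + 9y^2 is a perfect-square trinomial: the outer terms are (6f)^2 and (3y)^2, and the cross term is -2·6f·3y.
So 36f^2 - 36fy + 9y^2 = (6f - 3y)^2 ≥ 0.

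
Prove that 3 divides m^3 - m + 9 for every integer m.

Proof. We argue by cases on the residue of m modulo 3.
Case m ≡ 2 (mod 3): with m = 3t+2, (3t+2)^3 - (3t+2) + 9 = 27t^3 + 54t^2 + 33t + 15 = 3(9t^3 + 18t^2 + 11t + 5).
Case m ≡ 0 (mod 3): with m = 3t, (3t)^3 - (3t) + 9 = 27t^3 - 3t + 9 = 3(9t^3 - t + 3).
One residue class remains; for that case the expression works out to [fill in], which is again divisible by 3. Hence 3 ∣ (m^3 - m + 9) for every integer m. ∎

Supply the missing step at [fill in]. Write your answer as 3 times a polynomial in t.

The residues treated are {2, 0}, so the missing case is m ≡ 1 (mod 3); write m = 3t+1.
Then (3t+1)^3 - (3t+1) + 9 = 27t^3 + 27t^2 + 6t + 9 = 3(9t^3 + 9t^2 + 2t + 3).

3(9t^3 + 9t^2 + 2t + 3)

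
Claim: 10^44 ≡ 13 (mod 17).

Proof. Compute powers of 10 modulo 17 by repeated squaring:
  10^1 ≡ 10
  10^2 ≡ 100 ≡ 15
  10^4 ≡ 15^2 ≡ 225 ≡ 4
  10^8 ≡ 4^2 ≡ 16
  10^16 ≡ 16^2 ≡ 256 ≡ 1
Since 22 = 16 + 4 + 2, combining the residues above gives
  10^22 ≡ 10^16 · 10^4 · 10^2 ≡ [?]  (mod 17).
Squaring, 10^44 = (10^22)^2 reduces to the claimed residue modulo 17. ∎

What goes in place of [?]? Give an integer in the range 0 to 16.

9

10^16 · 10^4 · 10^2 ≡ 1 · 4 · 15 = 60.
60 mod 17 = 9, so 10^22 ≡ 9 (mod 17).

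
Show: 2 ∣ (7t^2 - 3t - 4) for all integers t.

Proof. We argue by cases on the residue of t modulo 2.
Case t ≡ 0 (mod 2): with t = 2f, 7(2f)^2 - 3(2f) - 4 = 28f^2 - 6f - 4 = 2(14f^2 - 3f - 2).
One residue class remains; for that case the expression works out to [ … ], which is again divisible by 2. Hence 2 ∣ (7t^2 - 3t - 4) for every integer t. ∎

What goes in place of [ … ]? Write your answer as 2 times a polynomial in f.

The residues treated are {0}, so the missing case is t ≡ 1 (mod 2); write t = 2f+1.
Then 7(2f+1)^2 - 3(2f+1) - 4 = 28f^2 + 22f = 2(14f^2 + 11f).

2(14f^2 + 11f)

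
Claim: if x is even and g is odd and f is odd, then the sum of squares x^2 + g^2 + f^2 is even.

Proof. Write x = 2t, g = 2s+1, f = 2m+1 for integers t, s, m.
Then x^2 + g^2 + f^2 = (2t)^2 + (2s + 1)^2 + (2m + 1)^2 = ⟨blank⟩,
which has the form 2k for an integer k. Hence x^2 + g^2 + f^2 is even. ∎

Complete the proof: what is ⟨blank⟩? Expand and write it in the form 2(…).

2(2m^2 + 2m + 2s^2 + 2s + 2t^2 + 1)

(2t)^2 + (2s + 1)^2 + (2m + 1)^2 = 4m^2 + 4m + 4s^2 + 4s + 4t^2 + 2
= 2(2m^2 + 2m + 2s^2 + 2s + 2t^2 + 1).
Since 2m^2 + 2m + 2s^2 + 2s + 2t^2 + 1 is an integer, the sum of squares is of the form 2k for an integer k.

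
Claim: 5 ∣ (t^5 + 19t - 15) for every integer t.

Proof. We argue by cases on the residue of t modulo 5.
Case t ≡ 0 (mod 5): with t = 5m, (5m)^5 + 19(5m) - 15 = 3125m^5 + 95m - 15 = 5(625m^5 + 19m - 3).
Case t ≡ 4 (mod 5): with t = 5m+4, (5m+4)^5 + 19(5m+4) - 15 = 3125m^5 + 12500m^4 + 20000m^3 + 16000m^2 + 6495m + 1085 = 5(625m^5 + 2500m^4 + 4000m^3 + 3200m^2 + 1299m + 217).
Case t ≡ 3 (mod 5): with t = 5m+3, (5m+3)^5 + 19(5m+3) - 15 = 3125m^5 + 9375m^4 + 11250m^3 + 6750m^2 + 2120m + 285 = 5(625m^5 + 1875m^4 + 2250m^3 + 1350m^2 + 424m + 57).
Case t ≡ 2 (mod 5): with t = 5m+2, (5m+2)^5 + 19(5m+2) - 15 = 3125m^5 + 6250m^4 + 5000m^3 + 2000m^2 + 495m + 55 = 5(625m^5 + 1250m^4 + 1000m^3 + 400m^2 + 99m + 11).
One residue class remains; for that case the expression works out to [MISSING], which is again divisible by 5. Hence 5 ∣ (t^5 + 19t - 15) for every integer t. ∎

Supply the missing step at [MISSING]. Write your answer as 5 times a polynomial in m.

5(625m^5 + 625m^4 + 250m^3 + 50m^2 + 24m + 1)

The residues treated are {0, 4, 3, 2}, so the missing case is t ≡ 1 (mod 5); write t = 5m+1.
Then (5m+1)^5 + 19(5m+1) - 15 = 3125m^5 + 3125m^4 + 1250m^3 + 250m^2 + 120m + 5 = 5(625m^5 + 625m^4 + 250m^3 + 50m^2 + 24m + 1).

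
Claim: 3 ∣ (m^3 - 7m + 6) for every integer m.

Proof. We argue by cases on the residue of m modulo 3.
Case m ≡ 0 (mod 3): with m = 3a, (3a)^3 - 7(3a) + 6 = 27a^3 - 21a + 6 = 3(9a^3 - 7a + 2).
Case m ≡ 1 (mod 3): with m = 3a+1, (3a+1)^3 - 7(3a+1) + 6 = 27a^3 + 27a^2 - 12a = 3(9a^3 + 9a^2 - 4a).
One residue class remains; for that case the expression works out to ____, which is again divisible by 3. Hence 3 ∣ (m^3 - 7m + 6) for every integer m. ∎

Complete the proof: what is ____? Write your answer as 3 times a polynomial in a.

3(9a^3 + 18a^2 + 5a)

The residues treated are {0, 1}, so the missing case is m ≡ 2 (mod 3); write m = 3a+2.
Then (3a+2)^3 - 7(3a+2) + 6 = 27a^3 + 54a^2 + 15a = 3(9a^3 + 18a^2 + 5a).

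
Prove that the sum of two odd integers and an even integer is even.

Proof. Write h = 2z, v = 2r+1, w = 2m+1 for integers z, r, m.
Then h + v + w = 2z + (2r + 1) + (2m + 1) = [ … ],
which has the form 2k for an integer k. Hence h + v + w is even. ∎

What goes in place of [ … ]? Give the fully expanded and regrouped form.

2(m + r + z + 1)

Expanding: 2z + (2r + 1) + (2m + 1) = 2m + 2r + 2z + 2.
Every term is even; pulling out the factor of 2 gives 2(m + r + z + 1).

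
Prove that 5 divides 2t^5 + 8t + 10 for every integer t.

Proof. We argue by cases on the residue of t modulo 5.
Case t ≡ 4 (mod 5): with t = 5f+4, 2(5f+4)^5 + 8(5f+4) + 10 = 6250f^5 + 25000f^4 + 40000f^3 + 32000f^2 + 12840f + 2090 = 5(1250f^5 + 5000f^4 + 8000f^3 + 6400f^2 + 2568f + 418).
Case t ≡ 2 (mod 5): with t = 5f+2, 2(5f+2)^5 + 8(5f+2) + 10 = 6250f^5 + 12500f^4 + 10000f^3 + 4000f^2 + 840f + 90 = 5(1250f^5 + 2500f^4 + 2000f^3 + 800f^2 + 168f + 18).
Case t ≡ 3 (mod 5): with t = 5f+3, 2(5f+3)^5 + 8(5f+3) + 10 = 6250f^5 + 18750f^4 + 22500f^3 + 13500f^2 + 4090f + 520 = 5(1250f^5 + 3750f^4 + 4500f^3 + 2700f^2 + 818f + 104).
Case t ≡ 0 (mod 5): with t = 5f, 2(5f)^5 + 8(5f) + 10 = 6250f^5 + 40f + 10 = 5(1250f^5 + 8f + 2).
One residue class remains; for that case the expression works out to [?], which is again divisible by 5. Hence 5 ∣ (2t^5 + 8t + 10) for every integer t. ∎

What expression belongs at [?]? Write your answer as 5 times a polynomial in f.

5(1250f^5 + 1250f^4 + 500f^3 + 100f^2 + 18f + 4)

The residues treated are {4, 2, 3, 0}, so the missing case is t ≡ 1 (mod 5); write t = 5f+1.
Then 2(5f+1)^5 + 8(5f+1) + 10 = 6250f^5 + 6250f^4 + 2500f^3 + 500f^2 + 90f + 20 = 5(1250f^5 + 1250f^4 + 500f^3 + 100f^2 + 18f + 4).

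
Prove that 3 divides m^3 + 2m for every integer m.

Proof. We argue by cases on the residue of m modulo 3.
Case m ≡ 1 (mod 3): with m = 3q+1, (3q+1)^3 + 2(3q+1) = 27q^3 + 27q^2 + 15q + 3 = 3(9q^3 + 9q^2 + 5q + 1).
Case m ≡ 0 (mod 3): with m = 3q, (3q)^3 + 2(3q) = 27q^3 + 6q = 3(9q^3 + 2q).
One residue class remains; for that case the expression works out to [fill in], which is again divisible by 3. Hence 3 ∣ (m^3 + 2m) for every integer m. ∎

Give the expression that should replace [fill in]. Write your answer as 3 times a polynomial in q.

The residues treated are {1, 0}, so the missing case is m ≡ 2 (mod 3); write m = 3q+2.
Then (3q+2)^3 + 2(3q+2) = 27q^3 + 54q^2 + 42q + 12 = 3(9q^3 + 18q^2 + 14q + 4).

3(9q^3 + 18q^2 + 14q + 4)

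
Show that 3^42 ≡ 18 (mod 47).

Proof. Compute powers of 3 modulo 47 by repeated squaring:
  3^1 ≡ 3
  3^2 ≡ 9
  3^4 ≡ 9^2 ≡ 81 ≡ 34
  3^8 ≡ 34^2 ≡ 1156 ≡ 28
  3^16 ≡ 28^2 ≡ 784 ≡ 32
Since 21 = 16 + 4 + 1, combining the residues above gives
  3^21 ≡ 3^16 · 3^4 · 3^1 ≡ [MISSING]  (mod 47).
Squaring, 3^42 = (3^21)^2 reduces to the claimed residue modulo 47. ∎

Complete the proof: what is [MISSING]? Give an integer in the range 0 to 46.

21

3^16 · 3^4 · 3^1 ≡ 32 · 34 · 3 = 3264.
3264 mod 47 = 21, so 3^21 ≡ 21 (mod 47).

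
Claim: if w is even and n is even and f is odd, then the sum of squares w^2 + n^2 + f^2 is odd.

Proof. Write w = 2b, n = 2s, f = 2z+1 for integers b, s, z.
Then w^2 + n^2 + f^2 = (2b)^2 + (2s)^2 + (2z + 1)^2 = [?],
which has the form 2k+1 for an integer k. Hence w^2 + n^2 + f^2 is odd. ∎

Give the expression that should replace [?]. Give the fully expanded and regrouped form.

2(2b^2 + 2s^2 + 2z^2 + 2z) + 1

(2b)^2 + (2s)^2 + (2z + 1)^2 = 4b^2 + 4s^2 + 4z^2 + 4z + 1
= 2(2b^2 + 2s^2 + 2z^2 + 2z) + 1.
Since 2b^2 + 2s^2 + 2z^2 + 2z is an integer, the sum of squares is of the form 2k+1 for an integer k.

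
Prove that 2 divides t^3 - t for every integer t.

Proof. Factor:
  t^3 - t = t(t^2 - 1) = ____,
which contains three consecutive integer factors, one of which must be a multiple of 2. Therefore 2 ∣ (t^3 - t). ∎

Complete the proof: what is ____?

t(t^2 - 1) = t(t - 1)(t + 1) = (t - 1)t(t + 1).
These three factors are consecutive integers, so their product is divisible by 2.

(t - 1)t(t + 1)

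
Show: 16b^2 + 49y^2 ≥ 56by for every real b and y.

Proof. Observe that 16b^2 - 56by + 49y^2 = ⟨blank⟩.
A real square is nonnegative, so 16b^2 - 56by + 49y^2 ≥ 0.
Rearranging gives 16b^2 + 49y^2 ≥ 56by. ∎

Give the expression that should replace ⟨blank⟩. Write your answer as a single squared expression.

16b^2 - 56by + 49y^2 is a perfect-square trinomial: the outer terms are (4b)^2 and (7y)^2, and the cross term is -2·4b·7y.
So 16b^2 - 56by + 49y^2 = (4b - 7y)^2 ≥ 0.

(4b - 7y)^2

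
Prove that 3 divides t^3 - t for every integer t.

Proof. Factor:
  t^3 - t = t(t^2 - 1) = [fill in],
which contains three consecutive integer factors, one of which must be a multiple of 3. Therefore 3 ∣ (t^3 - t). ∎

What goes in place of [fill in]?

t(t^2 - 1) = t(t - 1)(t + 1) = (t - 1)t(t + 1).
These three factors are consecutive integers, so their product is divisible by 3.

(t - 1)t(t + 1)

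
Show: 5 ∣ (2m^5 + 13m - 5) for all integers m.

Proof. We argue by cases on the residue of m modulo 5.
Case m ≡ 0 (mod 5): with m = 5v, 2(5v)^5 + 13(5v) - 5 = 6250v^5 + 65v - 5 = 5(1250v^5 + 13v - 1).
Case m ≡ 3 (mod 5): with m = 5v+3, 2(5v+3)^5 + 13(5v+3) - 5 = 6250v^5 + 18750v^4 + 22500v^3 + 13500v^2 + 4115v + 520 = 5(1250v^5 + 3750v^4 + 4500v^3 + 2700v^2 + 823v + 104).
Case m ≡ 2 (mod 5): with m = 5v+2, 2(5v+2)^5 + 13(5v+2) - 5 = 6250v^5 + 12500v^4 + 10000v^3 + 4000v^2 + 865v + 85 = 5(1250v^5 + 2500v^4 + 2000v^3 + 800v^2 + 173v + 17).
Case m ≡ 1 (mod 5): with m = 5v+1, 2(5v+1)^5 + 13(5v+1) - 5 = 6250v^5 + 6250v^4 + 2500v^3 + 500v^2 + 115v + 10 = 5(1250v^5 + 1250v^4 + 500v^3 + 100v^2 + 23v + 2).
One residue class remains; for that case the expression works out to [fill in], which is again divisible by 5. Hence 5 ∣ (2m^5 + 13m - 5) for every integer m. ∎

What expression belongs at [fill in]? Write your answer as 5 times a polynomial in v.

5(1250v^5 + 5000v^4 + 8000v^3 + 6400v^2 + 2573v + 419)

The residues treated are {0, 3, 2, 1}, so the missing case is m ≡ 4 (mod 5); write m = 5v+4.
Then 2(5v+4)^5 + 13(5v+4) - 5 = 6250v^5 + 25000v^4 + 40000v^3 + 32000v^2 + 12865v + 2095 = 5(1250v^5 + 5000v^4 + 8000v^3 + 6400v^2 + 2573v + 419).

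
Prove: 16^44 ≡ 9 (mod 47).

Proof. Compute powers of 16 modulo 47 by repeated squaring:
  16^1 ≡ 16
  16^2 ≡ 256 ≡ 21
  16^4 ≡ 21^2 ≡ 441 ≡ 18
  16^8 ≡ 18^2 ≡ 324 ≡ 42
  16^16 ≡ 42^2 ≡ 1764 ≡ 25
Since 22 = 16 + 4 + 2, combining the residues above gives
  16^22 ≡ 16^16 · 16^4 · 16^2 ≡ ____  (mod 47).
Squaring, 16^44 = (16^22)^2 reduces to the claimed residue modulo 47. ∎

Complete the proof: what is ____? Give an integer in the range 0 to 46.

3

16^16 · 16^4 · 16^2 ≡ 25 · 18 · 21 = 9450.
9450 mod 47 = 3, so 16^22 ≡ 3 (mod 47).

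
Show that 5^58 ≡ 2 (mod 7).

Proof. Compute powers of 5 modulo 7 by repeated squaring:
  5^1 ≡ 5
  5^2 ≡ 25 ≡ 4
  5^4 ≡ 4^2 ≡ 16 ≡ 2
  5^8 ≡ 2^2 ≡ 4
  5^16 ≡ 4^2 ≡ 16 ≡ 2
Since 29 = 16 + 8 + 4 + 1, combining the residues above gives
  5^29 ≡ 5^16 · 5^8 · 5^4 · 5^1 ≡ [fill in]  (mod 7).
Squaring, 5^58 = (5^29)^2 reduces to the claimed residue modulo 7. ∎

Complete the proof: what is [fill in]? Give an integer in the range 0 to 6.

Multiply the listed residues: 2 · 4 · 2 · 5 = 8 → 16 → 80.
Reducing modulo 7: 80 = 11·7 + 3, so 5^29 ≡ 3.

3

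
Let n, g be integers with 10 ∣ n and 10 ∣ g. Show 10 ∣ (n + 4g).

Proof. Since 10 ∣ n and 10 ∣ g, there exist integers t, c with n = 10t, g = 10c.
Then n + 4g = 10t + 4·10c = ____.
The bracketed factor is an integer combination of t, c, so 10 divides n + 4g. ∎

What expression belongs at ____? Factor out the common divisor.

10(4c + t)

Pull the common 10 out of every term: 10t + 4·10c = 10(4c + t).
4c + t is an integer, which exhibits the divisibility.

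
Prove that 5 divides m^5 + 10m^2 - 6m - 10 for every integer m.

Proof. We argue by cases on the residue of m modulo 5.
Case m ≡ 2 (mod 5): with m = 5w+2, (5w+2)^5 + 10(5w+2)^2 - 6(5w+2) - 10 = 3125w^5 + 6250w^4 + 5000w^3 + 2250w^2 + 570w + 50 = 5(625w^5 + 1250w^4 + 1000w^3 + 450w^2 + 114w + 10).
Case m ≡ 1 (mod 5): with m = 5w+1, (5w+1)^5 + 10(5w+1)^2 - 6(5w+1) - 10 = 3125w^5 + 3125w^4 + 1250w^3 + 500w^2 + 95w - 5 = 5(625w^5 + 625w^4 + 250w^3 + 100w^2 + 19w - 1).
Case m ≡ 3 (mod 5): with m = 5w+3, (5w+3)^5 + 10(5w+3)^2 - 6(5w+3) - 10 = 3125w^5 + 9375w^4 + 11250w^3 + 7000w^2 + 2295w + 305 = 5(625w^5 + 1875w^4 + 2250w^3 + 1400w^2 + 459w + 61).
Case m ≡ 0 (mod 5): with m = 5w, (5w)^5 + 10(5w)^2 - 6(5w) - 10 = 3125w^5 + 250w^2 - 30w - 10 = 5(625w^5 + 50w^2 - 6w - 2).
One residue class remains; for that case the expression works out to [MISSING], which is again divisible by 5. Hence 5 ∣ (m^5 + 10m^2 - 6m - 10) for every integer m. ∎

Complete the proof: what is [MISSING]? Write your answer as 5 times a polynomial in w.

5(625w^5 + 2500w^4 + 4000w^3 + 3250w^2 + 1354w + 230)

Only m ≡ 4 (mod 5) is unaccounted for. Put m = 5w+4:
(5w+4)^5 + 10(5w+4)^2 - 6(5w+4) - 10 expands to 3125w^5 + 12500w^4 + 20000w^3 + 16250w^2 + 6770w + 1150,
and factoring out 5 leaves 5(625w^5 + 2500w^4 + 4000w^3 + 3250w^2 + 1354w + 230).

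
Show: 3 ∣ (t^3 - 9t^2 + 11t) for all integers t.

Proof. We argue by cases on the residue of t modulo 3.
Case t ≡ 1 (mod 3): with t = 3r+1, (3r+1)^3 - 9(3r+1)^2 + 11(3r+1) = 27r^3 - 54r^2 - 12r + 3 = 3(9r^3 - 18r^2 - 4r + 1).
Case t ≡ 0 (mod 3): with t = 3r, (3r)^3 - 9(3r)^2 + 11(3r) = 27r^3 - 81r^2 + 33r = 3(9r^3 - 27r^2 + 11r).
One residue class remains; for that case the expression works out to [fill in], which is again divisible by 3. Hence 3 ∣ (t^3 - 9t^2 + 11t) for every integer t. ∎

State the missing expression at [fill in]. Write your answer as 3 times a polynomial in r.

3(9r^3 - 9r^2 - 13r - 2)

The residues treated are {1, 0}, so the missing case is t ≡ 2 (mod 3); write t = 3r+2.
Then (3r+2)^3 - 9(3r+2)^2 + 11(3r+2) = 27r^3 - 27r^2 - 39r - 6 = 3(9r^3 - 9r^2 - 13r - 2).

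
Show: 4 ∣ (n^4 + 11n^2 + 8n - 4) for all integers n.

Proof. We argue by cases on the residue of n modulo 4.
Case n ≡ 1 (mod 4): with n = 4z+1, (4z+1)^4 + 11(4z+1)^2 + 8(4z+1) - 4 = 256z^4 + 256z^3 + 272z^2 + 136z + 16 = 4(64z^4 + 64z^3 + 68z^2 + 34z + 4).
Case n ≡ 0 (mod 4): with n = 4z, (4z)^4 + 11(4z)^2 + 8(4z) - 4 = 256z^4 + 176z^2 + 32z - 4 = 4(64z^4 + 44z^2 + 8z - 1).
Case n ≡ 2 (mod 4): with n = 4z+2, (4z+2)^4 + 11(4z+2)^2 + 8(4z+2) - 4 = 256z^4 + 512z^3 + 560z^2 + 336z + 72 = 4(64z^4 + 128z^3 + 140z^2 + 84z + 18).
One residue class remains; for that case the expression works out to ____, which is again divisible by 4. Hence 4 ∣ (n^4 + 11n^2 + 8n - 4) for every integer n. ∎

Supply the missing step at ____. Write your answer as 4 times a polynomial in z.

The residues treated are {1, 0, 2}, so the missing case is n ≡ 3 (mod 4); write n = 4z+3.
Then (4z+3)^4 + 11(4z+3)^2 + 8(4z+3) - 4 = 256z^4 + 768z^3 + 1040z^2 + 728z + 200 = 4(64z^4 + 192z^3 + 260z^2 + 182z + 50).

4(64z^4 + 192z^3 + 260z^2 + 182z + 50)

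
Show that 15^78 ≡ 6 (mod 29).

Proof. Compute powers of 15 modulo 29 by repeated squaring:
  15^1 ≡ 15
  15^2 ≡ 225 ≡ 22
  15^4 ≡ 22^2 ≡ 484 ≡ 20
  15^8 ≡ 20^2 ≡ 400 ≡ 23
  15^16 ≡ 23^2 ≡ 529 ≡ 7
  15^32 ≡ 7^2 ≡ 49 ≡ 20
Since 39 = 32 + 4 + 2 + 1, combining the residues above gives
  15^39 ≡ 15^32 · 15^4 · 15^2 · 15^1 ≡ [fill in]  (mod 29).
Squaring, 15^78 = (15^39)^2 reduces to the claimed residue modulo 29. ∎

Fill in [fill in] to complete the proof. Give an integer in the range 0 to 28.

15^32 · 15^4 · 15^2 · 15^1 ≡ 20 · 20 · 22 · 15 = 132000.
132000 mod 29 = 21, so 15^39 ≡ 21 (mod 29).

21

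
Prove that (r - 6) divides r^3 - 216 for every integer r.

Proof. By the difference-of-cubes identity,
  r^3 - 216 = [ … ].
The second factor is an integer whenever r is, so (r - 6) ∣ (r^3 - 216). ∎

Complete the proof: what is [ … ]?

Polynomial division of r^3 - 216 by r - 6 leaves remainder 0 and quotient r^2 + 6r + 36.
Hence r^3 - 216 = (r - 6)(r^2 + 6r + 36).

(r - 6)(r^2 + 6r + 36)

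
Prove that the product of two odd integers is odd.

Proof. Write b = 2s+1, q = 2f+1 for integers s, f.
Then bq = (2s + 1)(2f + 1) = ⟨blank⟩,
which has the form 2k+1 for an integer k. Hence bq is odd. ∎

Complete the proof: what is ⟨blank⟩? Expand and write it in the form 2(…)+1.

2(2fs + f + s) + 1

(2s + 1)(2f + 1) = 4fs + 2f + 2s + 1
= 2(2fs + f + s) + 1.
Since 2fs + f + s is an integer, the product is of the form 2k+1 for an integer k.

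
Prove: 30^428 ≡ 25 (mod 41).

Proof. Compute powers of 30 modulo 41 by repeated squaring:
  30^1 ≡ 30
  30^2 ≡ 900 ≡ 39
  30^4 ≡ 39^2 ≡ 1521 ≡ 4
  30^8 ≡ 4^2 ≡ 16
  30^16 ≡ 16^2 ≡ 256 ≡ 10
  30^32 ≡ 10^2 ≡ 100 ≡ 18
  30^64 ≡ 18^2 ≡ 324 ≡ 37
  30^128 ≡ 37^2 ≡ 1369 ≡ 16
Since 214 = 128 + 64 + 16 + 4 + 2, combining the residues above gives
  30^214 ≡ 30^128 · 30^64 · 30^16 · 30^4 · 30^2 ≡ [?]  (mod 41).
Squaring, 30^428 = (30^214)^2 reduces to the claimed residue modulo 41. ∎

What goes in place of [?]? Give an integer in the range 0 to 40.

36

30^128 · 30^64 · 30^16 · 30^4 · 30^2 ≡ 16 · 37 · 10 · 4 · 39 = 923520.
923520 mod 41 = 36, so 30^214 ≡ 36 (mod 41).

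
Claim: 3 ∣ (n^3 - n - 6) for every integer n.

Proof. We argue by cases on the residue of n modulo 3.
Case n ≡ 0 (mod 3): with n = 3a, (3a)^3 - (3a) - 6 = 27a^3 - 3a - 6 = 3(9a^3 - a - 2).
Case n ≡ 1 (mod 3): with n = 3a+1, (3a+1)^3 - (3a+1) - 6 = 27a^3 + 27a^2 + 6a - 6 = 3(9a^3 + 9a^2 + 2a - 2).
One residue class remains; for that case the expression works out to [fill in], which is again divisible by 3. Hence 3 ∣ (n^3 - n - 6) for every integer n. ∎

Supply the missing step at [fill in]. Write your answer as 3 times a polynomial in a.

3(9a^3 + 18a^2 + 11a)

The residues treated are {0, 1}, so the missing case is n ≡ 2 (mod 3); write n = 3a+2.
Then (3a+2)^3 - (3a+2) - 6 = 27a^3 + 54a^2 + 33a = 3(9a^3 + 18a^2 + 11a).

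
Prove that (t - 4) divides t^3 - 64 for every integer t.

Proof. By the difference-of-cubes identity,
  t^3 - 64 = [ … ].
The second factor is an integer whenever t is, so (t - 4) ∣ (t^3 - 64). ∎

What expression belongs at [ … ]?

(t - 4)(t^2 + 4t + 16)

a^3 - b^3 = (a - b)(a^2 + ab + b^2). With a = t, b = 4:
t^3 - 64 = (t - 4)(t^2 + 4t + 16).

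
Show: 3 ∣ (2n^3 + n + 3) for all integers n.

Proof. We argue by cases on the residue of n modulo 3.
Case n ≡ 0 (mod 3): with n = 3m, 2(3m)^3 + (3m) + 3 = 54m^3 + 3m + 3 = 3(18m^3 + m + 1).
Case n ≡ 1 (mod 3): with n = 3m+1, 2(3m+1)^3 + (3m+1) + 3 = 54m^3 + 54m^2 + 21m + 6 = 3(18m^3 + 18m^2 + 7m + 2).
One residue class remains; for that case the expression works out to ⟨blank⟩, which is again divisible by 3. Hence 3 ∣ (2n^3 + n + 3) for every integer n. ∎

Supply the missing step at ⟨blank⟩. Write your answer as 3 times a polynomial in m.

Only n ≡ 2 (mod 3) is unaccounted for. Put n = 3m+2:
2(3m+2)^3 + (3m+2) + 3 expands to 54m^3 + 108m^2 + 75m + 21,
and factoring out 3 leaves 3(18m^3 + 36m^2 + 25m + 7).

3(18m^3 + 36m^2 + 25m + 7)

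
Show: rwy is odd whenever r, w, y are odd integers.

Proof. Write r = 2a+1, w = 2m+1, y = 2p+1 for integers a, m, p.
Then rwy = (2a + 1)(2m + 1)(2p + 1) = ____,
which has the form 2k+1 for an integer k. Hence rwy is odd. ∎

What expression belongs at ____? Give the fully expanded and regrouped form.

2(4amp + 2am + 2ap + a + 2mp + m + p) + 1

Expanding: (2a + 1)(2m + 1)(2p + 1) = 8amp + 4am + 4ap + 2a + 4mp + 2m + 2p + 1.
Every term except the constant is even, so this is 2(4amp + 2am + 2ap + a + 2mp + m + p) + 1,
and 4amp + 2am + 2ap + a + 2mp + m + p ∈ ℤ gives the required form.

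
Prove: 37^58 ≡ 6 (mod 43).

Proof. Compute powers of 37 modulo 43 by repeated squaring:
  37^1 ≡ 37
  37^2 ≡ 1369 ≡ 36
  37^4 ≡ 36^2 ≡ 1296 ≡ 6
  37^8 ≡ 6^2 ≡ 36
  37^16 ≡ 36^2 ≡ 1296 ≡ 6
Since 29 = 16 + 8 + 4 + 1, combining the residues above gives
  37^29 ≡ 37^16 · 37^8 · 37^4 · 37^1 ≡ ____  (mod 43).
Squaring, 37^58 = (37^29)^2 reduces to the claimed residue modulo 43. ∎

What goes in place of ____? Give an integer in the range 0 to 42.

37^16 · 37^8 · 37^4 · 37^1 ≡ 6 · 36 · 6 · 37 = 47952.
47952 mod 43 = 7, so 37^29 ≡ 7 (mod 43).

7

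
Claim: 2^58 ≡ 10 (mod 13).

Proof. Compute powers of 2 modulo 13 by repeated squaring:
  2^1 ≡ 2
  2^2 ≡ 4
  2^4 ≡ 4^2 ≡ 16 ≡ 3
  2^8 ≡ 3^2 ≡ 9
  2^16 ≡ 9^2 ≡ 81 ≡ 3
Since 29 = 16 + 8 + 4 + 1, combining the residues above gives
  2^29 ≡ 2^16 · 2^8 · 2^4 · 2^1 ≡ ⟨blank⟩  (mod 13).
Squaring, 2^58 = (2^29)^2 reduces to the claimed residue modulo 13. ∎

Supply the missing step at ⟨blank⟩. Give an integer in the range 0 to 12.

6

Multiply the listed residues: 3 · 9 · 3 · 2 = 27 → 81 → 162.
Reducing modulo 13: 162 = 12·13 + 6, so 2^29 ≡ 6.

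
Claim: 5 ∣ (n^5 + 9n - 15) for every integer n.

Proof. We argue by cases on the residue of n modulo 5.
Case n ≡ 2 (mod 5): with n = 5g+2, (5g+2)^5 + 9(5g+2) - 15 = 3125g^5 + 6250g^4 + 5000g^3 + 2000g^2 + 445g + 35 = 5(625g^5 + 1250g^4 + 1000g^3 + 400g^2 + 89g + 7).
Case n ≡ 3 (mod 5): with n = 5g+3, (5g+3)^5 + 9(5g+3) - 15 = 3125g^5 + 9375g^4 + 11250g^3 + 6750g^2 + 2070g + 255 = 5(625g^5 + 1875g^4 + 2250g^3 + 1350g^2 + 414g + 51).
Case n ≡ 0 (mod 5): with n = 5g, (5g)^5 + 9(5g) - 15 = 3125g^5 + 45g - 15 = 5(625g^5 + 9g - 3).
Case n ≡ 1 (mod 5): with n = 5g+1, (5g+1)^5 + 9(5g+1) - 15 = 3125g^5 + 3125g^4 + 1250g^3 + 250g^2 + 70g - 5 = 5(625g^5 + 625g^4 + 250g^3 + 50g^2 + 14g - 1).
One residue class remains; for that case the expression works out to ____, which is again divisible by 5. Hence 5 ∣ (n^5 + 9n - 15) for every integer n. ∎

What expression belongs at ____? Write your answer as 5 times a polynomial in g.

Only n ≡ 4 (mod 5) is unaccounted for. Put n = 5g+4:
(5g+4)^5 + 9(5g+4) - 15 expands to 3125g^5 + 12500g^4 + 20000g^3 + 16000g^2 + 6445g + 1045,
and factoring out 5 leaves 5(625g^5 + 2500g^4 + 4000g^3 + 3200g^2 + 1289g + 209).

5(625g^5 + 2500g^4 + 4000g^3 + 3200g^2 + 1289g + 209)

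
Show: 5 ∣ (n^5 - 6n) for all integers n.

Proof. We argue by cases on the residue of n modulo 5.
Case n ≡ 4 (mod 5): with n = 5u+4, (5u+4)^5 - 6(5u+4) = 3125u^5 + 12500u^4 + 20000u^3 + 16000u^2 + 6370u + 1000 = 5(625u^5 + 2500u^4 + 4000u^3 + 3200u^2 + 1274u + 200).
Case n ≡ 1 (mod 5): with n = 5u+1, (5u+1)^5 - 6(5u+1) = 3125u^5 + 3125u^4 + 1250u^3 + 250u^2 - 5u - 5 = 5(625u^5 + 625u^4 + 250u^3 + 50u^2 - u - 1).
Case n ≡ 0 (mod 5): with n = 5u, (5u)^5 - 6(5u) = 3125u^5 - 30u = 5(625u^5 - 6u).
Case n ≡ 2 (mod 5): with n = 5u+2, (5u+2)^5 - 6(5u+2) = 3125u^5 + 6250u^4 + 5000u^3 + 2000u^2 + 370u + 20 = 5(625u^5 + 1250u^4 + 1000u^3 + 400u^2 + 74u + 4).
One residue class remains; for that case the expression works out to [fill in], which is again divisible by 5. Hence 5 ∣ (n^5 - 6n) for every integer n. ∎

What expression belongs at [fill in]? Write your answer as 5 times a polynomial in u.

5(625u^5 + 1875u^4 + 2250u^3 + 1350u^2 + 399u + 45)

Only n ≡ 3 (mod 5) is unaccounted for. Put n = 5u+3:
(5u+3)^5 - 6(5u+3) expands to 3125u^5 + 9375u^4 + 11250u^3 + 6750u^2 + 1995u + 225,
and factoring out 5 leaves 5(625u^5 + 1875u^4 + 2250u^3 + 1350u^2 + 399u + 45).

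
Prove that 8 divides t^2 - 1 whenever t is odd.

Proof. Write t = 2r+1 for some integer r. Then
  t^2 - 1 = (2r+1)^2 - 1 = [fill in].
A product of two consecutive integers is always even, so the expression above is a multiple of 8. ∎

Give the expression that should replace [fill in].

(2r+1)^2 - 1 = 4r^2 + 4r + 1 - 1 = 4r^2 + 4r = 4r(r+1).
Since r and r+1 are consecutive, r(r+1) is even, and 4·(even) is a multiple of 8.

4r(r + 1)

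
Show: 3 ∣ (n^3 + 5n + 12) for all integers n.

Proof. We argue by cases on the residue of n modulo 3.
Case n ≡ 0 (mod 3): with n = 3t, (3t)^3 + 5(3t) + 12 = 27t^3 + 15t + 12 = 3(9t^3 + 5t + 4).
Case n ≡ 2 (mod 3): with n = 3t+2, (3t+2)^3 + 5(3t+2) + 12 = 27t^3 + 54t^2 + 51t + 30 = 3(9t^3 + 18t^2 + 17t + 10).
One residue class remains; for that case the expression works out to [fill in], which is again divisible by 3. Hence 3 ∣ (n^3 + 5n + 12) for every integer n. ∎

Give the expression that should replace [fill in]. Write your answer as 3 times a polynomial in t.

3(9t^3 + 9t^2 + 8t + 6)

The residues treated are {0, 2}, so the missing case is n ≡ 1 (mod 3); write n = 3t+1.
Then (3t+1)^3 + 5(3t+1) + 12 = 27t^3 + 27t^2 + 24t + 18 = 3(9t^3 + 9t^2 + 8t + 6).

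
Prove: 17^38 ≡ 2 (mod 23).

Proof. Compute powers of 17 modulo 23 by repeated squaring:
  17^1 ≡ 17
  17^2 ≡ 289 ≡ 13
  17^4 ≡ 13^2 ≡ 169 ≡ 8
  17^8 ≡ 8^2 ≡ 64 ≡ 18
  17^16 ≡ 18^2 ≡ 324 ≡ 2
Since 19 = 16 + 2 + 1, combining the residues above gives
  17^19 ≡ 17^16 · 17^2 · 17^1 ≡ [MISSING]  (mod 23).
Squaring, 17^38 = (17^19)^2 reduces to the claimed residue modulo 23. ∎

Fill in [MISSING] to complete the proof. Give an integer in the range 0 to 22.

5

Multiply the listed residues: 2 · 13 · 17 = 26 → 442.
Reducing modulo 23: 442 = 19·23 + 5, so 17^19 ≡ 5.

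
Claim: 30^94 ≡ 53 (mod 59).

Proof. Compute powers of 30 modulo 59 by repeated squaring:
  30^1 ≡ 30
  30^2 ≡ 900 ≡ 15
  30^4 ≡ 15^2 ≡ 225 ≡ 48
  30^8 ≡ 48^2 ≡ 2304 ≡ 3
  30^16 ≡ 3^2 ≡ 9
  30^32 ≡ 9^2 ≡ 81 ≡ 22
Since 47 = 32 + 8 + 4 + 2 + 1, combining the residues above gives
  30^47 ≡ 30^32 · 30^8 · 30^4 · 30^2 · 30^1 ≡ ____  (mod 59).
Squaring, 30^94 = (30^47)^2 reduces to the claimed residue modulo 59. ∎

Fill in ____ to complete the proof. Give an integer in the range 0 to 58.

30^32 · 30^8 · 30^4 · 30^2 · 30^1 ≡ 22 · 3 · 48 · 15 · 30 = 1425600.
1425600 mod 59 = 42, so 30^47 ≡ 42 (mod 59).

42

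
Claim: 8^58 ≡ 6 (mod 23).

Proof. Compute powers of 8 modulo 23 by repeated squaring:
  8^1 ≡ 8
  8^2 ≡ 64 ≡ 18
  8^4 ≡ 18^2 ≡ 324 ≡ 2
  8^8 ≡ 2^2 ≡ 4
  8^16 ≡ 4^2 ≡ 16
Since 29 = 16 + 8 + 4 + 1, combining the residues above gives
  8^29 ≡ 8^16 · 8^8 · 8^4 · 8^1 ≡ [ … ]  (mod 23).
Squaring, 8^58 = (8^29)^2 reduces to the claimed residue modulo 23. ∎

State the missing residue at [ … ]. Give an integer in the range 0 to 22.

8^16 · 8^8 · 8^4 · 8^1 ≡ 16 · 4 · 2 · 8 = 1024.
1024 mod 23 = 12, so 8^29 ≡ 12 (mod 23).

12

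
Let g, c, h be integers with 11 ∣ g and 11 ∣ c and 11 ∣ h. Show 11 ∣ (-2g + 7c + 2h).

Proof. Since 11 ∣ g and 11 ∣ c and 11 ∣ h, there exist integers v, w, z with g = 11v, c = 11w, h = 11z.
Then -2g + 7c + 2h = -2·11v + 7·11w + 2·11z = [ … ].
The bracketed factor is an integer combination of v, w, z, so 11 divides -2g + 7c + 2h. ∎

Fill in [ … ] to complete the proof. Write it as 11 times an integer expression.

11(-2v + 7w + 2z)

Each term has a factor of 11: -2·11v + 7·11w + 2·11z = 11·(-2v + 7w + 2z).
Since -2v + 7w + 2z is an integer, 11 ∣ (-2g + 7c + 2h).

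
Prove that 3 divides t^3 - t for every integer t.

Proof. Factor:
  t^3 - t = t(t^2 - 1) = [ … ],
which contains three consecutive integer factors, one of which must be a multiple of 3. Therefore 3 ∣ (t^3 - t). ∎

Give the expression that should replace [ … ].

t(t^2 - 1) = t(t - 1)(t + 1) = (t - 1)t(t + 1).
These three factors are consecutive integers, so their product is divisible by 3.

(t - 1)t(t + 1)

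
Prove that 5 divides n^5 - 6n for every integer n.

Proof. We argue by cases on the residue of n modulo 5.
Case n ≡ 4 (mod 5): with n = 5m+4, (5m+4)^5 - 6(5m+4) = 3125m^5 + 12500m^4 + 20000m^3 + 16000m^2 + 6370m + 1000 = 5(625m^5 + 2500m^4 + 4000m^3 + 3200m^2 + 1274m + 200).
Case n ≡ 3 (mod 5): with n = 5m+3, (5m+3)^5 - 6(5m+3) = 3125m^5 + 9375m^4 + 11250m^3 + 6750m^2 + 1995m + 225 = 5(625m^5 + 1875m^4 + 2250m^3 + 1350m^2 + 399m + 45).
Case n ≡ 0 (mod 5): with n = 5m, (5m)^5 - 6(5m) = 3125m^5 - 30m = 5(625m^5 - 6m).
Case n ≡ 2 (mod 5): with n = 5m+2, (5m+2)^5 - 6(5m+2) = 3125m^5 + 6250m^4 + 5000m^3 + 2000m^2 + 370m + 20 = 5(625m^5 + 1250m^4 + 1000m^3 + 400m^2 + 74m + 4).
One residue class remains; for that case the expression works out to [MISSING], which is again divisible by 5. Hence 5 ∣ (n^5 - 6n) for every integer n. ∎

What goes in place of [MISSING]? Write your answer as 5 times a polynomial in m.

The residues treated are {4, 3, 0, 2}, so the missing case is n ≡ 1 (mod 5); write n = 5m+1.
Then (5m+1)^5 - 6(5m+1) = 3125m^5 + 3125m^4 + 1250m^3 + 250m^2 - 5m - 5 = 5(625m^5 + 625m^4 + 250m^3 + 50m^2 - m - 1).

5(625m^5 + 625m^4 + 250m^3 + 50m^2 - m - 1)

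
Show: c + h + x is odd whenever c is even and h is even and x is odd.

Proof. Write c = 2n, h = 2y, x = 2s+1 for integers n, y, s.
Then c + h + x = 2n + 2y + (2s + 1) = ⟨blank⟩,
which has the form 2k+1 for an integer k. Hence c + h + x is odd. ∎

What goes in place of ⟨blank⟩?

2n + 2y + (2s + 1) = 2n + 2s + 2y + 1
= 2(n + s + y) + 1.
Since n + s + y is an integer, the sum is of the form 2k+1 for an integer k.

2(n + s + y) + 1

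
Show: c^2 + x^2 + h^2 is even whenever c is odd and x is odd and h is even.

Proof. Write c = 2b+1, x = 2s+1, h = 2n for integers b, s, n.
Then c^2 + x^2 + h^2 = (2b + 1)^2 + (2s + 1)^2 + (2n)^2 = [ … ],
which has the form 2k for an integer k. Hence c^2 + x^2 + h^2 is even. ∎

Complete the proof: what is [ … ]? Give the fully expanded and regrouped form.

Expanding: (2b + 1)^2 + (2s + 1)^2 + (2n)^2 = 4b^2 + 4b + 4n^2 + 4s^2 + 4s + 2.
Every term is even; pulling out the factor of 2 gives 2(2b^2 + 2b + 2n^2 + 2s^2 + 2s + 1).

2(2b^2 + 2b + 2n^2 + 2s^2 + 2s + 1)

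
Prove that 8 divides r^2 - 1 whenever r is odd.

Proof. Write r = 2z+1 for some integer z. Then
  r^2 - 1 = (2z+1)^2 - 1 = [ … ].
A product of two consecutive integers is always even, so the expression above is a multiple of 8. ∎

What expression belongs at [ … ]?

(2z+1)^2 - 1 = 4z^2 + 4z + 1 - 1 = 4z^2 + 4z = 4z(z+1).
Since z and z+1 are consecutive, z(z+1) is even, and 4·(even) is a multiple of 8.

4z(z + 1)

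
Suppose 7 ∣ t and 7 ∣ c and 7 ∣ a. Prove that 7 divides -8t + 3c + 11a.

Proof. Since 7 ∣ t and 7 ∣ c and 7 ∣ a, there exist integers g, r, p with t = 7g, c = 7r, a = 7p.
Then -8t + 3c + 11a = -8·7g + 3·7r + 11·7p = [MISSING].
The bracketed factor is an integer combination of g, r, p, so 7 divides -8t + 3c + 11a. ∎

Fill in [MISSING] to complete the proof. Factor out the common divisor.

Pull the common 7 out of every term: -8·7g + 3·7r + 11·7p = 7(-8g + 11p + 3r).
-8g + 11p + 3r is an integer, which exhibits the divisibility.

7(-8g + 11p + 3r)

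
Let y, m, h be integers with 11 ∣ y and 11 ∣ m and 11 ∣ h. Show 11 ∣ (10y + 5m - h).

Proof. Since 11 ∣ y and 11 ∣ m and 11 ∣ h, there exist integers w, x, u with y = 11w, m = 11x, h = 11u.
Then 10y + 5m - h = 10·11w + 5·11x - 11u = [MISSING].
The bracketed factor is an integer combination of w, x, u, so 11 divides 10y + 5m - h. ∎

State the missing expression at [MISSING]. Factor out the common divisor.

11(-u + 10w + 5x)

Pull the common 11 out of every term: 10·11w + 5·11x - 11u = 11(-u + 10w + 5x).
-u + 10w + 5x is an integer, which exhibits the divisibility.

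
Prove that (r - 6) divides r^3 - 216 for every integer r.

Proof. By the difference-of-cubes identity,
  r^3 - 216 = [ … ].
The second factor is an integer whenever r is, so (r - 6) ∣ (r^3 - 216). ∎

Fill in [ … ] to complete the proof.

(r - 6)(r^2 + 6r + 36)

a^3 - b^3 = (a - b)(a^2 + ab + b^2). With a = r, b = 6:
r^3 - 216 = (r - 6)(r^2 + 6r + 36).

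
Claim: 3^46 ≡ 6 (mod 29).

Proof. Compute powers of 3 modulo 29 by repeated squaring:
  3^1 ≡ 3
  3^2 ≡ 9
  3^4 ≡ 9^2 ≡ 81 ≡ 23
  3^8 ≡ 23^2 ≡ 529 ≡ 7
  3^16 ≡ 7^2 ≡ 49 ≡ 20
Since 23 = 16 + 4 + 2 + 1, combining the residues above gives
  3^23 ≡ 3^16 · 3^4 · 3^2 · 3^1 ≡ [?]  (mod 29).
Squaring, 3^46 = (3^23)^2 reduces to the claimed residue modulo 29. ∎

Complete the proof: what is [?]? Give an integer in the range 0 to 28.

Multiply the listed residues: 20 · 23 · 9 · 3 = 460 → 4140 → 12420.
Reducing modulo 29: 12420 = 428·29 + 8, so 3^23 ≡ 8.

8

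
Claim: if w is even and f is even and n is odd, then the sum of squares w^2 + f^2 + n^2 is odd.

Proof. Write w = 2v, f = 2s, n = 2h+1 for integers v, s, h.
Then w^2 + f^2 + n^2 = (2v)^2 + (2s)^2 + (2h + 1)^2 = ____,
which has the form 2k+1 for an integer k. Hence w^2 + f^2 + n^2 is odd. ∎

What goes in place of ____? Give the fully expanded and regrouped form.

2(2h^2 + 2h + 2s^2 + 2v^2) + 1

(2v)^2 + (2s)^2 + (2h + 1)^2 = 4h^2 + 4h + 4s^2 + 4v^2 + 1
= 2(2h^2 + 2h + 2s^2 + 2v^2) + 1.
Since 2h^2 + 2h + 2s^2 + 2v^2 is an integer, the sum of squares is of the form 2k+1 for an integer k.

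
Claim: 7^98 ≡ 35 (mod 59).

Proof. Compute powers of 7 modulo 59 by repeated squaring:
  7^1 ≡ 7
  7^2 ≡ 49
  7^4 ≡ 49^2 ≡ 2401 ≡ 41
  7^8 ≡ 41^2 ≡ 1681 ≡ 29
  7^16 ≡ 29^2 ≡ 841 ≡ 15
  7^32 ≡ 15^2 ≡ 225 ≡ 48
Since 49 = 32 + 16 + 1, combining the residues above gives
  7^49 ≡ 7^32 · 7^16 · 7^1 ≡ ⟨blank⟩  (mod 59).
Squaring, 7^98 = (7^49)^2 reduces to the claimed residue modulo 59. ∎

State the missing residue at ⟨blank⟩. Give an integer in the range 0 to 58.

Multiply the listed residues: 48 · 15 · 7 = 720 → 5040.
Reducing modulo 59: 5040 = 85·59 + 25, so 7^49 ≡ 25.

25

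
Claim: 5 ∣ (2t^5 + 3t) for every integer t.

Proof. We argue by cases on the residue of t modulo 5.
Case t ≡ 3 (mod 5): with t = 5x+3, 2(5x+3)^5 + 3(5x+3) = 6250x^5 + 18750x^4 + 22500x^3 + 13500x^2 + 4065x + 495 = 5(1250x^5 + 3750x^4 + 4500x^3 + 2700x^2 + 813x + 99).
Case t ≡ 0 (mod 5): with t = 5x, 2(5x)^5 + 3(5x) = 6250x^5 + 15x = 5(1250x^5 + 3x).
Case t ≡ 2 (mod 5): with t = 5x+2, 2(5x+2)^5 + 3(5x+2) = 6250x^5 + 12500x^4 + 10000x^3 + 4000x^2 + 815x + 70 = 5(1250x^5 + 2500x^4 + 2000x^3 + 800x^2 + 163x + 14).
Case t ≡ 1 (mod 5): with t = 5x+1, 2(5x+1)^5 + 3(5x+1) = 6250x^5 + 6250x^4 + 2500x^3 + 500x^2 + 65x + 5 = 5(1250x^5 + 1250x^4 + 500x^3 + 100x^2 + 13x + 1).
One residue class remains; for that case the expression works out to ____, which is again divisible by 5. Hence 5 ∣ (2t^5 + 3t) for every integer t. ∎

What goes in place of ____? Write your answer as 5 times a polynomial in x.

5(1250x^5 + 5000x^4 + 8000x^3 + 6400x^2 + 2563x + 412)

Only t ≡ 4 (mod 5) is unaccounted for. Put t = 5x+4:
2(5x+4)^5 + 3(5x+4) expands to 6250x^5 + 25000x^4 + 40000x^3 + 32000x^2 + 12815x + 2060,
and factoring out 5 leaves 5(1250x^5 + 5000x^4 + 8000x^3 + 6400x^2 + 2563x + 412).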